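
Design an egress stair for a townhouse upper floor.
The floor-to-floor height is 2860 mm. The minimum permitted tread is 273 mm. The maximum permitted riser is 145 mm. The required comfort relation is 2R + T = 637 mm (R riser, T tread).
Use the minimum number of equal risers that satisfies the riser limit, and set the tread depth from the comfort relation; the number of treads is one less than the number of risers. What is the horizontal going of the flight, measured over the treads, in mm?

6669 mm

At most 145 each: 2860/145 = 19.72, giving 20 risers.
Each riser is 2860/20 = 143 mm (≤ 145 mm).
Tread T = 637 − 2 × 143 = 351 mm (≥ 273 mm).
Treads = 20 − 1 = 19; going = 19 × 351 = 6669 mm.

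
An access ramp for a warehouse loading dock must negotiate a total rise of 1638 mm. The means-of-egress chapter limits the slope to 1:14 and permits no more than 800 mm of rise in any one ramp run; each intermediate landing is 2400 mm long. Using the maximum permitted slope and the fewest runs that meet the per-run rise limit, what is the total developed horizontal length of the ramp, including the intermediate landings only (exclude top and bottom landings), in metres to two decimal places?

At most 800 each: 1638/800 = 2.05, giving 3 ramp runs. That means 2 intermediate landings.
Horizontal run for 1638 mm of rise at 1:14 is 1638 × 14 = 22932 mm.
Intermediate landings: 2 × 2400 = 4800 mm.
Developed length = 22932 + 4800 = 27732 mm.
= 27.73 m.

27.73 m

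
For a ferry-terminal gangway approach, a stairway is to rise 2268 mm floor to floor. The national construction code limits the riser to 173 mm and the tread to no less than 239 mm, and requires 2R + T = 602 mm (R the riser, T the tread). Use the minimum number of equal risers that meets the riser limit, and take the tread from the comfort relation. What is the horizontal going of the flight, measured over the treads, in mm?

3614 mm

At most 173 each: 2268/173 = 13.11, giving 14 risers.
Riser R = 2268 / 14 = 162 mm, within the 173 mm limit.
T = 602 − 2·162 = 278 mm, which satisfies the 239 mm minimum.
Treads = 14 − 1 = 13; going = 13 × 278 = 3614 mm.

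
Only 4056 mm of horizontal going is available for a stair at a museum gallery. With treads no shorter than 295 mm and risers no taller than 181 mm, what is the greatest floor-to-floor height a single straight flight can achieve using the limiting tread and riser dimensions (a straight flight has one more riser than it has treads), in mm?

Treads that fit: ⌊4056 / 295⌋ = 13.
Risers = treads + 1 = 14.
Maximum height = 14 × 181 = 2534 mm.

2534 mm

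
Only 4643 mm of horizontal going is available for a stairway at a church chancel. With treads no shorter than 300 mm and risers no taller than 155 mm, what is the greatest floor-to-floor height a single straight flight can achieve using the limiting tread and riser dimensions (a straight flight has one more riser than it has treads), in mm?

2480 mm

4643 / 300 = 15.48, so 15 treads fit.
Risers = treads + 1 = 16.
Maximum height = 16 × 155 = 2480 mm.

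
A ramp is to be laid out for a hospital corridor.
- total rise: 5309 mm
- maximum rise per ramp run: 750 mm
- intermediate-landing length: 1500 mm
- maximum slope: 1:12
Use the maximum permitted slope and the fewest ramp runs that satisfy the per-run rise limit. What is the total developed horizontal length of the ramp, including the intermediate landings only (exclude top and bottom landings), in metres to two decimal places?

5309 / 750 = 7.08, so 8 ramp runs are needed. That means 7 intermediate landings.
Ramp run (horizontal) at 1:12: 5309 × 12 = 63708 mm.
7 intermediate landings contribute 7 × 1500 = 10500 mm.
Developed length = 63708 + 10500 = 74208 mm.
= 74.21 m.

74.21 m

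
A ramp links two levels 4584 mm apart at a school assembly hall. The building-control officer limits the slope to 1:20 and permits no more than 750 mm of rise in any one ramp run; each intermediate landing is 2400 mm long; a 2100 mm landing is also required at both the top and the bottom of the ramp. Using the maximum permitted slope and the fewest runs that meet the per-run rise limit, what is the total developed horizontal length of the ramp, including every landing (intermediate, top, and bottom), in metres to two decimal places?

At most 750 each: 4584/750 = 6.11, giving 7 ramp runs. That means 6 intermediate landings.
Horizontal run for 4584 mm of rise at 1:20 is 4584 × 20 = 91680 mm.
6 intermediate landings contribute 6 × 2400 = 14400 mm.
Top and bottom landings: 2 × 2100 = 4200 mm.
Total = 91680 + 14400 + 4200 = 110280 mm.
= 110.28 m.

110.28 m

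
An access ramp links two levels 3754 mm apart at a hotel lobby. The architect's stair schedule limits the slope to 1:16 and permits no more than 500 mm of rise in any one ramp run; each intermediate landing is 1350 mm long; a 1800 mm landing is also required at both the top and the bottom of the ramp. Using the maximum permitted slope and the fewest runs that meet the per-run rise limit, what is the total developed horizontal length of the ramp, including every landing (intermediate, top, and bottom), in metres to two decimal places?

73.11 m

⌈3754/500⌉ = 8 ramp runs. That means 7 intermediate landings.
Ramp run (horizontal) at 1:16: 3754 × 16 = 60064 mm.
7 intermediate landings contribute 7 × 1350 = 9450 mm.
Top and bottom landings: 2 × 1800 = 3600 mm.
Total = 60064 + 9450 + 3600 = 73114 mm.
= 73.11 m.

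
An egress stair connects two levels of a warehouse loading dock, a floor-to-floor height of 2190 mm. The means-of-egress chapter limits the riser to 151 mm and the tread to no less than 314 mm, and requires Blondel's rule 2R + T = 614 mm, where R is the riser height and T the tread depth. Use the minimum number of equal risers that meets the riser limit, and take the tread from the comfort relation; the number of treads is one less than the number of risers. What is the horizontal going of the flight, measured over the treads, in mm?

2190 / 151 = 14.50, so 15 risers are needed.
Riser R = 2190 / 15 = 146 mm, within the 151 mm limit.
Tread T = 614 − 2 × 146 = 322 mm (≥ 314 mm).
Going = (15 − 1) × 322 = 4508 mm.

4508 mm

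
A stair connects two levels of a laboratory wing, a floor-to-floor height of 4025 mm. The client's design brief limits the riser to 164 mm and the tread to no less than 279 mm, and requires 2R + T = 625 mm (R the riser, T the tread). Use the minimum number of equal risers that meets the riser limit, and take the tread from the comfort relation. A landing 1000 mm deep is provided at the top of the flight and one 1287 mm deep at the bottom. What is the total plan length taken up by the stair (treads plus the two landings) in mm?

4025 / 164 = 24.543 → round up to 25 risers.
Riser R = 4025 / 25 = 161 mm, within the 164 mm limit.
Tread T = 625 − 2 × 161 = 303 mm (≥ 279 mm).
Going = (25 − 1) × 303 = 7272 mm.
Add landings: 7272 + 1000 + 1287 = 9559 mm.

9559 mm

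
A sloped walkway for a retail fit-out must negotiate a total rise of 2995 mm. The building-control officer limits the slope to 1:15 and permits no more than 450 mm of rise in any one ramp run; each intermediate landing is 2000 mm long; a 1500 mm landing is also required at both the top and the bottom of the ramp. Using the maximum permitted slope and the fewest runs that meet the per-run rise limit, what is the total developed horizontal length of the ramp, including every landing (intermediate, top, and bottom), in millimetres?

At most 450 each: 2995/450 = 6.66, giving 7 ramp runs. That means 6 intermediate landings.
Ramp run (horizontal) at 1:15: 2995 × 15 = 44925 mm.
6 intermediate landings contribute 6 × 2000 = 12000 mm.
Top and bottom landings: 2 × 1500 = 3000 mm.
Total = 44925 + 12000 + 3000 = 59925 mm.

59925 mm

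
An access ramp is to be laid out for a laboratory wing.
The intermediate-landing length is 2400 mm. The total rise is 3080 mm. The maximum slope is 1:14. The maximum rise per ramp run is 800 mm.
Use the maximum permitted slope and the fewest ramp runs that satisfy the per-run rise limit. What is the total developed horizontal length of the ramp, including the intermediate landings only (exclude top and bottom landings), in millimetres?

3080 / 800 = 3.85, so 4 ramp runs are needed. That means 3 intermediate landings.
Ramp run (horizontal) at 1:14: 3080 × 14 = 43120 mm.
3 intermediate landings contribute 3 × 2400 = 7200 mm.
Developed length = 43120 + 7200 = 50320 mm.

50320 mm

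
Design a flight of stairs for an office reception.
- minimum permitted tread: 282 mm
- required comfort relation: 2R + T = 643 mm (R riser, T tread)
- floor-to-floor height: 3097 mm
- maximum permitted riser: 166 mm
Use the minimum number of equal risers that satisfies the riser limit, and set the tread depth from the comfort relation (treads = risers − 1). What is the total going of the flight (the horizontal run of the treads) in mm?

3097 / 166 = 18.657 → round up to 19 risers.
Each riser is 3097/19 = 163 mm (≤ 166 mm).
Tread T = 643 − 2 × 163 = 317 mm (≥ 282 mm).
Treads = 19 − 1 = 18; going = 18 × 317 = 5706 mm.

5706 mm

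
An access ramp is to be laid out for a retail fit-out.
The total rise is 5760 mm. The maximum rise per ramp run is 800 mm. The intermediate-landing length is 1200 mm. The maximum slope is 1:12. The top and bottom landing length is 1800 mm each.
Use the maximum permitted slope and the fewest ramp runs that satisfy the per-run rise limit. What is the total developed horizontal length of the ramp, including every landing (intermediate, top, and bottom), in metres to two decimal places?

5760 / 800 = 7.200 → round up to 8 ramp runs. That means 7 intermediate landings.
Ramp run (horizontal) at 1:12: 5760 × 12 = 69120 mm.
Intermediate landings: 7 × 1200 = 8400 mm.
Top and bottom landings: 2 × 1800 = 3600 mm.
Total = 69120 + 8400 + 3600 = 81120 mm.
= 81.12 m.

81.12 m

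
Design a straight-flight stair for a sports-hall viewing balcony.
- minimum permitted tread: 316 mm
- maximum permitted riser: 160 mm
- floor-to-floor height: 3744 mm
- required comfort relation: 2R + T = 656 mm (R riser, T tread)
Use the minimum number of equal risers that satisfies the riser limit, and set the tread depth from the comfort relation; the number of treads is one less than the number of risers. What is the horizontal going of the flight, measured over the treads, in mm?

7912 mm

⌈3744/160⌉ = 24 risers.
R = 3744 ÷ 24 = 156 mm.
T = 656 − 2·156 = 344 mm, which satisfies the 316 mm minimum.
Going = (24 − 1) × 344 = 7912 mm.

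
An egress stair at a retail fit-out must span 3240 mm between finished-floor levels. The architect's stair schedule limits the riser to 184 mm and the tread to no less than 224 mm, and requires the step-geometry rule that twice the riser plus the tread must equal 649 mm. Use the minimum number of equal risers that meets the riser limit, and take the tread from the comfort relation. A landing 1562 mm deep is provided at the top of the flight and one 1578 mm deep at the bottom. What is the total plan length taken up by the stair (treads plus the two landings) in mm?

8053 mm

3240 / 184 = 17.61, so 18 risers are needed.
Each riser is 3240/18 = 180 mm (≤ 184 mm).
From 2R + T = 649: T = 649 − 360 = 289 mm.
Going = (18 − 1) × 289 = 4913 mm.
Add landings: 4913 + 1562 + 1578 = 8053 mm.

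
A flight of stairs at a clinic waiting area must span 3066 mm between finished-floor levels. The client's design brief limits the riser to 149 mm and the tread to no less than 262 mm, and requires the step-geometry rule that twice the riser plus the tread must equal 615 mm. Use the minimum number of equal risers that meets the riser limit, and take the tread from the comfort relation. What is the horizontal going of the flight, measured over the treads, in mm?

⌈3066/149⌉ = 21 risers.
R = 3066 ÷ 21 = 146 mm.
Tread T = 615 − 2 × 146 = 323 mm (≥ 262 mm).
Going = (21 − 1) × 323 = 6460 mm.

6460 mm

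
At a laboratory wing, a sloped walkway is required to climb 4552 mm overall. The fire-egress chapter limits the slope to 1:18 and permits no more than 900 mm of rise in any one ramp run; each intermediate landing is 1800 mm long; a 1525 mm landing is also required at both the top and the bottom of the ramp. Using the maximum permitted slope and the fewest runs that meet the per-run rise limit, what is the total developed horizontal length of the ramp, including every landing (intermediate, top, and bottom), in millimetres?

93986 mm

4552 / 900 = 5.058 → round up to 6 ramp runs. That means 5 intermediate landings.
Ramp run (horizontal) at 1:18: 4552 × 18 = 81936 mm.
Intermediate landings: 5 × 1800 = 9000 mm.
Top and bottom landings: 2 × 1525 = 3050 mm.
Total = 81936 + 9000 + 3050 = 93986 mm.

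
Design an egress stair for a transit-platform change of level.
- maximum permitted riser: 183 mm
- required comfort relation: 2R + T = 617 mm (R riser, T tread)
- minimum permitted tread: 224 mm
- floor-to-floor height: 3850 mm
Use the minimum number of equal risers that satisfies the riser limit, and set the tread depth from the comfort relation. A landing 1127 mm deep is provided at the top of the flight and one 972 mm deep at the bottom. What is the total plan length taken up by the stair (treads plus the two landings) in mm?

7706 mm

At most 183 each: 3850/183 = 21.04, giving 22 risers.
Riser R = 3850 / 22 = 175 mm, within the 183 mm limit.
From 2R + T = 617: T = 617 − 350 = 267 mm.
Going = (22 − 1) × 267 = 5607 mm.
Enclosure = 5607 + 1127 + 972 = 7706 mm.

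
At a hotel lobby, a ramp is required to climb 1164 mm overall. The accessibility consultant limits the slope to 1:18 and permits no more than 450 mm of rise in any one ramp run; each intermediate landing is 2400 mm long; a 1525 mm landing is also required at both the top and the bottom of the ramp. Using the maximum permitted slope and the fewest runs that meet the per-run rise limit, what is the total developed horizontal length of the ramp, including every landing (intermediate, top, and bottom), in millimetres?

28802 mm

1164 / 450 = 2.587 → round up to 3 ramp runs. That means 2 intermediate landings.
Horizontal run for 1164 mm of rise at 1:18 is 1164 × 18 = 20952 mm.
Intermediate landings: 2 × 2400 = 4800 mm.
Top and bottom landings: 2 × 1525 = 3050 mm.
Total = 20952 + 4800 + 3050 = 28802 mm.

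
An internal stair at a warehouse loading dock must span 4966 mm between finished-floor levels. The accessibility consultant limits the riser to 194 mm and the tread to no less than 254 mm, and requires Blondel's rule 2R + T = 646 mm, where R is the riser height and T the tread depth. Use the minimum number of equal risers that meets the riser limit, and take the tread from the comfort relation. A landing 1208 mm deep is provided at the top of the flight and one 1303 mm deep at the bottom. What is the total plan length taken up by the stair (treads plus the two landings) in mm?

9111 mm

⌈4966/194⌉ = 26 risers.
R = 4966 ÷ 26 = 191 mm.
Tread T = 646 − 2 × 191 = 264 mm (≥ 254 mm).
Going = (26 − 1) × 264 = 6600 mm.
Add landings: 6600 + 1208 + 1303 = 9111 mm.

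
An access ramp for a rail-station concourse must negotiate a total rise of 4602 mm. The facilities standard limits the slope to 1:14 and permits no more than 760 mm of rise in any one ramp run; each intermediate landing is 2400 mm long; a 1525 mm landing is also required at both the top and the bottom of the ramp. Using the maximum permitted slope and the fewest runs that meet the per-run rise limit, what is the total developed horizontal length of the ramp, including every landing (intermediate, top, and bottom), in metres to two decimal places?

81.88 m

⌈4602/760⌉ = 7 ramp runs. That means 6 intermediate landings.
Horizontal run for 4602 mm of rise at 1:14 is 4602 × 14 = 64428 mm.
6 intermediate landings contribute 6 × 2400 = 14400 mm.
Top and bottom landings: 2 × 1525 = 3050 mm.
Total = 64428 + 14400 + 3050 = 81878 mm.
= 81.88 m.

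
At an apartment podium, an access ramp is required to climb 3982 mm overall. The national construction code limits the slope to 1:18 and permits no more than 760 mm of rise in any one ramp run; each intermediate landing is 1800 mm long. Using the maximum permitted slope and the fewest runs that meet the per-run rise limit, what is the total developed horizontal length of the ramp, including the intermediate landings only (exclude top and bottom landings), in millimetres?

80676 mm

3982 / 760 = 5.24, so 6 ramp runs are needed. That means 5 intermediate landings.
Ramp run (horizontal) at 1:18: 3982 × 18 = 71676 mm.
5 intermediate landings contribute 5 × 1800 = 9000 mm.
Total developed length = 71676 + 9000 = 80676 mm.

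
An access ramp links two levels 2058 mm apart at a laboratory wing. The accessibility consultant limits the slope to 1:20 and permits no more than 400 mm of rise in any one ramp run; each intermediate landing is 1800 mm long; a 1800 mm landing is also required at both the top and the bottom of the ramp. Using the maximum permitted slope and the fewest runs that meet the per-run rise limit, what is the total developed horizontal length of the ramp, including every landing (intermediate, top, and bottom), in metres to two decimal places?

2058 / 400 = 5.14, so 6 ramp runs are needed. That means 5 intermediate landings.
Horizontal run for 2058 mm of rise at 1:20 is 2058 × 20 = 41160 mm.
Intermediate landings: 5 × 1800 = 9000 mm.
Top and bottom landings: 2 × 1800 = 3600 mm.
Total = 41160 + 9000 + 3600 = 53760 mm.
= 53.76 m.

53.76 m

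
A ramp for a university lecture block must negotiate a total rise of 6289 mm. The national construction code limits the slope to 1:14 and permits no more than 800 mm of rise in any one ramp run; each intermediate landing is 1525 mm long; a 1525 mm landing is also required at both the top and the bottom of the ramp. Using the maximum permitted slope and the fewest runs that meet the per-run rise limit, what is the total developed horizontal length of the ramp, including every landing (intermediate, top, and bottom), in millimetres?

6289 / 800 = 7.861 → round up to 8 ramp runs. That means 7 intermediate landings.
Ramp run (horizontal) at 1:14: 6289 × 14 = 88046 mm.
7 intermediate landings contribute 7 × 1525 = 10675 mm.
Top and bottom landings: 2 × 1525 = 3050 mm.
Total = 88046 + 10675 + 3050 = 101771 mm.

101771 mm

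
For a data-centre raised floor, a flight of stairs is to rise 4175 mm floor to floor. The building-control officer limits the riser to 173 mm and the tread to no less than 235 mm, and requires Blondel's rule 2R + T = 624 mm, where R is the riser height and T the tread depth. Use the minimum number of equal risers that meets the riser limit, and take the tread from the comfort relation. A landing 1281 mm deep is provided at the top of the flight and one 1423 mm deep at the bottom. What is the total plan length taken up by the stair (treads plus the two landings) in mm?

9664 mm

4175 / 173 = 24.13, so 25 risers are needed.
Each riser is 4175/25 = 167 mm (≤ 173 mm).
From 2R + T = 624: T = 624 − 334 = 290 mm.
Going = (25 − 1) × 290 = 6960 mm.
Add landings: 6960 + 1281 + 1423 = 9664 mm.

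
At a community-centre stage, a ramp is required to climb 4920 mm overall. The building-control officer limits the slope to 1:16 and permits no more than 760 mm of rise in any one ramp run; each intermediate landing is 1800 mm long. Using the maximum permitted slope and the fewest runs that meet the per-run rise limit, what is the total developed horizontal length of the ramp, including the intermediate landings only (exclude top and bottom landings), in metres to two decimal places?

89.52 m

4920 / 760 = 6.474 → round up to 7 ramp runs. That means 6 intermediate landings.
Horizontal run for 4920 mm of rise at 1:16 is 4920 × 16 = 78720 mm.
Intermediate landings: 6 × 1800 = 10800 mm.
Developed length = 78720 + 10800 = 89520 mm.
= 89.52 m.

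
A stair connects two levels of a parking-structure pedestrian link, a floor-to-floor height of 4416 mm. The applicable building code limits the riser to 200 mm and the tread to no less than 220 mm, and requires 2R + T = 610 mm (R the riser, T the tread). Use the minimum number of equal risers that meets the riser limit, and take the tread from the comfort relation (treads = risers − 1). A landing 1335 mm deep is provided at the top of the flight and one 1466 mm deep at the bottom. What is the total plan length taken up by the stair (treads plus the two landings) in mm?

4416 / 200 = 22.08, so 23 risers are needed.
Each riser is 4416/23 = 192 mm (≤ 200 mm).
Tread T = 610 − 2 × 192 = 226 mm (≥ 220 mm).
Going = (23 − 1) × 226 = 4972 mm.
Add landings: 4972 + 1335 + 1466 = 7773 mm.

7773 mm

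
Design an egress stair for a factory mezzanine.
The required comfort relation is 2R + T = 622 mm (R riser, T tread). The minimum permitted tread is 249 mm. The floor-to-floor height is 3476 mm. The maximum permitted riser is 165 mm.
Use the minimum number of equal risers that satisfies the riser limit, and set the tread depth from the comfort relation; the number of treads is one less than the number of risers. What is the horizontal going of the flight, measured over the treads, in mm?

6426 mm

3476 / 165 = 21.07, so 22 risers are needed.
R = 3476 ÷ 22 = 158 mm.
T = 622 − 2·158 = 306 mm, which satisfies the 249 mm minimum.
Treads = 22 − 1 = 21; going = 21 × 306 = 6426 mm.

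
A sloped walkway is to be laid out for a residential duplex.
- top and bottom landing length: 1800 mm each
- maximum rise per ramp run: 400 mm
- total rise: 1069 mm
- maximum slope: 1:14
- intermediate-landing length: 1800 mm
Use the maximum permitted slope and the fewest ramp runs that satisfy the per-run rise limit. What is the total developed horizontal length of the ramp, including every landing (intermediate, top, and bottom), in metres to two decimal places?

At most 400 each: 1069/400 = 2.67, giving 3 ramp runs. That means 2 intermediate landings.
Ramp run (horizontal) at 1:14: 1069 × 14 = 14966 mm.
2 intermediate landings contribute 2 × 1800 = 3600 mm.
Top and bottom landings: 2 × 1800 = 3600 mm.
Total = 14966 + 3600 + 3600 = 22166 mm.
= 22.17 m.

22.17 m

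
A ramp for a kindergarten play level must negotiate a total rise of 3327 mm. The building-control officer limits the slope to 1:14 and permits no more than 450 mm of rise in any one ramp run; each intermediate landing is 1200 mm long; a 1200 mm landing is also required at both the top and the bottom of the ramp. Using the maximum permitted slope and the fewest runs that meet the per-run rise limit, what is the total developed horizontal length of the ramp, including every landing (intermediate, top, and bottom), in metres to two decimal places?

57.38 m

At most 450 each: 3327/450 = 7.39, giving 8 ramp runs. That means 7 intermediate landings.
Ramp run (horizontal) at 1:14: 3327 × 14 = 46578 mm.
Intermediate landings: 7 × 1200 = 8400 mm.
Top and bottom landings: 2 × 1200 = 2400 mm.
Total = 46578 + 8400 + 2400 = 57378 mm.
= 57.38 m.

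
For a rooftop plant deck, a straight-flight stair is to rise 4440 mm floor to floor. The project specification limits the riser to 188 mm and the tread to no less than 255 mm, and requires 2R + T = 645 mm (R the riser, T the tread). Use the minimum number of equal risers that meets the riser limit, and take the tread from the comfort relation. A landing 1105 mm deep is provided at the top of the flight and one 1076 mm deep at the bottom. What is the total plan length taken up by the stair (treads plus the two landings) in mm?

8506 mm

4440 / 188 = 23.62, so 24 risers are needed.
R = 4440 ÷ 24 = 185 mm.
From 2R + T = 645: T = 645 − 370 = 275 mm.
Going = (24 − 1) × 275 = 6325 mm.
Add landings: 6325 + 1105 + 1076 = 8506 mm.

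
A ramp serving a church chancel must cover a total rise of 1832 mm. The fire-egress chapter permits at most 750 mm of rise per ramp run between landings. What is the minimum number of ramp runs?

3 runs

1832 / 750 = 2.443 → round up to 3 ramp runs.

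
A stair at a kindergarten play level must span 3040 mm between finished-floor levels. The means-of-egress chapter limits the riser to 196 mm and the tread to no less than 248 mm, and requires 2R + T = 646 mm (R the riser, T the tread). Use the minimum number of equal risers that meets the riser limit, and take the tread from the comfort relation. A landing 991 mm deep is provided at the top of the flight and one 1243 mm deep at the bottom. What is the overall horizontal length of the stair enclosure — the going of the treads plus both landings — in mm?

3040 / 196 = 15.510 → round up to 16 risers.
Each riser is 3040/16 = 190 mm (≤ 196 mm).
From 2R + T = 646: T = 646 − 380 = 266 mm.
16 risers give 15 treads; going = 15 × 266 = 3990 mm.
Enclosure = 3990 + 991 + 1243 = 6224 mm.

6224 mm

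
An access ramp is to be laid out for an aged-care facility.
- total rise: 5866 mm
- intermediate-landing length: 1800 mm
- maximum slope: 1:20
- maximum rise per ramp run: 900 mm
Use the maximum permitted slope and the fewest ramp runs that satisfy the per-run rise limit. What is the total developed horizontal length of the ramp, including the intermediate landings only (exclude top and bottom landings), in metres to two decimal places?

128.12 m

5866 / 900 = 6.52, so 7 ramp runs are needed. That means 6 intermediate landings.
Ramp run (horizontal) at 1:20: 5866 × 20 = 117320 mm.
Intermediate landings: 6 × 1800 = 10800 mm.
Total developed length = 117320 + 10800 = 128120 mm.
= 128.12 m.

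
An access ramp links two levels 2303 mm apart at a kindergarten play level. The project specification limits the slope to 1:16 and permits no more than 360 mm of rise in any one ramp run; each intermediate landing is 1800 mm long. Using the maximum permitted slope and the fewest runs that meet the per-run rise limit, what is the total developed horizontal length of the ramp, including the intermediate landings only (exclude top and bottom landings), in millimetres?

47648 mm

2303 / 360 = 6.397 → round up to 7 ramp runs. That means 6 intermediate landings.
Horizontal run for 2303 mm of rise at 1:16 is 2303 × 16 = 36848 mm.
6 intermediate landings contribute 6 × 1800 = 10800 mm.
Total developed length = 36848 + 10800 = 47648 mm.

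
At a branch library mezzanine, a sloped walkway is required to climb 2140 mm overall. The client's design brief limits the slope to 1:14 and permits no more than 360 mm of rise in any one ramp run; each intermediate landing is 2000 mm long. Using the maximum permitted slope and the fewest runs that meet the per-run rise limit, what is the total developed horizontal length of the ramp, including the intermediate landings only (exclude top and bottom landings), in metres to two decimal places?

39.96 m

At most 360 each: 2140/360 = 5.94, giving 6 ramp runs. That means 5 intermediate landings.
Horizontal run for 2140 mm of rise at 1:14 is 2140 × 14 = 29960 mm.
5 intermediate landings contribute 5 × 2000 = 10000 mm.
Total developed length = 29960 + 10000 = 39960 mm.
= 39.96 m.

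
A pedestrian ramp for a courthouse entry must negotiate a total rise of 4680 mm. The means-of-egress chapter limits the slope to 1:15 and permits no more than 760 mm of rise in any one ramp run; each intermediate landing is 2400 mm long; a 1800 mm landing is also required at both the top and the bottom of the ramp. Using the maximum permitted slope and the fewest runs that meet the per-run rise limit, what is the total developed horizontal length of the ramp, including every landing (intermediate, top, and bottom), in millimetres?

⌈4680/760⌉ = 7 ramp runs. That means 6 intermediate landings.
Horizontal run for 4680 mm of rise at 1:15 is 4680 × 15 = 70200 mm.
6 intermediate landings contribute 6 × 2400 = 14400 mm.
Top and bottom landings: 2 × 1800 = 3600 mm.
Total = 70200 + 14400 + 3600 = 88200 mm.

88200 mm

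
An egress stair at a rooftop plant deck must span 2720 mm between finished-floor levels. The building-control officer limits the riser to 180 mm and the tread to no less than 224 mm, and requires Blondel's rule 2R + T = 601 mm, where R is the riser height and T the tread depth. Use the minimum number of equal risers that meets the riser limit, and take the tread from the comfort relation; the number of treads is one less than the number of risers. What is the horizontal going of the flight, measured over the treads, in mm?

3915 mm

2720 / 180 = 15.111 → round up to 16 risers.
R = 2720 ÷ 16 = 170 mm.
T = 601 − 2·170 = 261 mm, which satisfies the 224 mm minimum.
Going = (16 − 1) × 261 = 3915 mm.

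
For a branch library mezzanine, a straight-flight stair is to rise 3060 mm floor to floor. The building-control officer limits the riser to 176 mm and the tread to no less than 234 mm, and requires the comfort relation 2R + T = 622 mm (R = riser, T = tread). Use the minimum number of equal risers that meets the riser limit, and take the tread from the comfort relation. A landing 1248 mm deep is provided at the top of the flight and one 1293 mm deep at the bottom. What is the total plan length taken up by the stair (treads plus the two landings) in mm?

7335 mm

3060 / 176 = 17.39, so 18 risers are needed.
Riser R = 3060 / 18 = 170 mm, within the 176 mm limit.
From 2R + T = 622: T = 622 − 340 = 282 mm.
18 risers give 17 treads; going = 17 × 282 = 4794 mm.
Add landings: 4794 + 1248 + 1293 = 7335 mm.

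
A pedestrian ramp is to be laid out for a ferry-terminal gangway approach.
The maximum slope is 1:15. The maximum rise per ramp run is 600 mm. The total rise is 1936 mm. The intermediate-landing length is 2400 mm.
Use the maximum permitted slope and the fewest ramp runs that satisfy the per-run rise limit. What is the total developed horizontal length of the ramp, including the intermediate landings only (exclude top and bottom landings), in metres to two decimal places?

36.24 m

At most 600 each: 1936/600 = 3.23, giving 4 ramp runs. That means 3 intermediate landings.
Horizontal run for 1936 mm of rise at 1:15 is 1936 × 15 = 29040 mm.
Intermediate landings: 3 × 2400 = 7200 mm.
Total developed length = 29040 + 7200 = 36240 mm.
= 36.24 m.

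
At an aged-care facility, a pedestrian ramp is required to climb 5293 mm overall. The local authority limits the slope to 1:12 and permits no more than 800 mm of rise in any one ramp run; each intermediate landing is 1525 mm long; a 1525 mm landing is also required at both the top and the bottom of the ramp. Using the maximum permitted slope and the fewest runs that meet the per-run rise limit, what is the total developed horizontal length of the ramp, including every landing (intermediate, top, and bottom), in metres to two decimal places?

75.72 m

5293 / 800 = 6.616 → round up to 7 ramp runs. That means 6 intermediate landings.
Horizontal run for 5293 mm of rise at 1:12 is 5293 × 12 = 63516 mm.
Intermediate landings: 6 × 1525 = 9150 mm.
Top and bottom landings: 2 × 1525 = 3050 mm.
Total = 63516 + 9150 + 3050 = 75716 mm.
= 75.72 m.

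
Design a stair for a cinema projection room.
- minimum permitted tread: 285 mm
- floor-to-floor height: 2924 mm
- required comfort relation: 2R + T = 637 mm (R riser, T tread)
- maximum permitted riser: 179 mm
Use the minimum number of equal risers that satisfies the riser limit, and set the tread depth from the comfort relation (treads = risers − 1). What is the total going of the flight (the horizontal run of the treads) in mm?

At most 179 each: 2924/179 = 16.34, giving 17 risers.
Each riser is 2924/17 = 172 mm (≤ 179 mm).
Tread T = 637 − 2 × 172 = 293 mm (≥ 285 mm).
Treads = 17 − 1 = 16; going = 16 × 293 = 4688 mm.

4688 mm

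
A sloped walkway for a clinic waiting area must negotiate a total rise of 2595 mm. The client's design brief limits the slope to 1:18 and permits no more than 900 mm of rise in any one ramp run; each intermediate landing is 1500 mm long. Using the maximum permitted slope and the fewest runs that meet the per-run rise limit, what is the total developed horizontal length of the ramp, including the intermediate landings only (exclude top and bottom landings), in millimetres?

2595 / 900 = 2.88, so 3 ramp runs are needed. That means 2 intermediate landings.
Horizontal run for 2595 mm of rise at 1:18 is 2595 × 18 = 46710 mm.
2 intermediate landings contribute 2 × 1500 = 3000 mm.
Developed length = 46710 + 3000 = 49710 mm.

49710 mm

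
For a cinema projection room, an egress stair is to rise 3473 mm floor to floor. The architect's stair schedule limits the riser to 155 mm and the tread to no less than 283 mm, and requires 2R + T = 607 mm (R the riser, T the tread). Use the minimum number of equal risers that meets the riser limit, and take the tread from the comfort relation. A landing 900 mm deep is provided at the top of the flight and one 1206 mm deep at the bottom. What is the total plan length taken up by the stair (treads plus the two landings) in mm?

8816 mm

3473 / 155 = 22.406 → round up to 23 risers.
R = 3473 ÷ 23 = 151 mm.
T = 607 − 2·151 = 305 mm, which satisfies the 283 mm minimum.
23 risers give 22 treads; going = 22 × 305 = 6710 mm.
Add landings: 6710 + 900 + 1206 = 8816 mm.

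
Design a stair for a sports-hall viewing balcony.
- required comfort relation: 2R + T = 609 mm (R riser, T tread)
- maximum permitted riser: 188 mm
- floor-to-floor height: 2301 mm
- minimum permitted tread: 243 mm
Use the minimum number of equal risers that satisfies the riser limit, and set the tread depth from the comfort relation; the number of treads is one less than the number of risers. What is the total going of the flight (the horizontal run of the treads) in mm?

2301 / 188 = 12.239 → round up to 13 risers.
Each riser is 2301/13 = 177 mm (≤ 188 mm).
T = 609 − 2·177 = 255 mm, which satisfies the 243 mm minimum.
13 risers give 12 treads; going = 12 × 255 = 3060 mm.

3060 mm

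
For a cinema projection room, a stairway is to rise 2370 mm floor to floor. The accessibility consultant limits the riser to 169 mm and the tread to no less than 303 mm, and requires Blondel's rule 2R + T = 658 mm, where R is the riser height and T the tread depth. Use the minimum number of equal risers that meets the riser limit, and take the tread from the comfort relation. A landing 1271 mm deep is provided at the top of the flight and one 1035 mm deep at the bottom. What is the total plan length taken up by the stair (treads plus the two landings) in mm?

At most 169 each: 2370/169 = 14.02, giving 15 risers.
R = 2370 ÷ 15 = 158 mm.
Tread T = 658 − 2 × 158 = 342 mm (≥ 303 mm).
15 risers give 14 treads; going = 14 × 342 = 4788 mm.
Enclosure = 4788 + 1271 + 1035 = 7094 mm.

7094 mm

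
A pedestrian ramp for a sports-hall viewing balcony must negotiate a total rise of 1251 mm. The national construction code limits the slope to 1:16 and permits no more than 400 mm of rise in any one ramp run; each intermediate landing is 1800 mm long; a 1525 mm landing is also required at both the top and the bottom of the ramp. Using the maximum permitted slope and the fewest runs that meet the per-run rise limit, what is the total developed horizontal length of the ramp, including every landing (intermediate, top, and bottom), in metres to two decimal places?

1251 / 400 = 3.127 → round up to 4 ramp runs. That means 3 intermediate landings.
Ramp run (horizontal) at 1:16: 1251 × 16 = 20016 mm.
3 intermediate landings contribute 3 × 1800 = 5400 mm.
Top and bottom landings: 2 × 1525 = 3050 mm.
Total = 20016 + 5400 + 3050 = 28466 mm.
= 28.47 m.

28.47 m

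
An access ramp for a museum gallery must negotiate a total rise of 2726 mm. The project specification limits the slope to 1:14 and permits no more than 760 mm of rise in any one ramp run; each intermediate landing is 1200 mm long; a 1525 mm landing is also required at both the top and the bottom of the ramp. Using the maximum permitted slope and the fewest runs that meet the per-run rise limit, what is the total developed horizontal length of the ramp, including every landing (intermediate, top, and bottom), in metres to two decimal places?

44.81 m

2726 / 760 = 3.59, so 4 ramp runs are needed. That means 3 intermediate landings.
Horizontal run for 2726 mm of rise at 1:14 is 2726 × 14 = 38164 mm.
Intermediate landings: 3 × 1200 = 3600 mm.
Top and bottom landings: 2 × 1525 = 3050 mm.
Total = 38164 + 3600 + 3050 = 44814 mm.
= 44.81 m.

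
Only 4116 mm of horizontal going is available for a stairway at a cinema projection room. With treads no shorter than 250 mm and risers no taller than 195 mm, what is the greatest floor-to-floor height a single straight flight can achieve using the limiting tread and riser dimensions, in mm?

Treads that fit: ⌊4116 / 250⌋ = 16.
Risers = treads + 1 = 17.
Maximum height = 17 × 195 = 3315 mm.

3315 mm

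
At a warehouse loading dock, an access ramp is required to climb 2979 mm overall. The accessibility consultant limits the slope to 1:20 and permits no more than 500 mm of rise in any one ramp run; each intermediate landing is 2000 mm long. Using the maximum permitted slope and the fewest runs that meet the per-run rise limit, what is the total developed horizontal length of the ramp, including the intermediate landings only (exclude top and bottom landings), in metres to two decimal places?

69.58 m

2979 / 500 = 5.96, so 6 ramp runs are needed. That means 5 intermediate landings.
Horizontal run for 2979 mm of rise at 1:20 is 2979 × 20 = 59580 mm.
Intermediate landings: 5 × 2000 = 10000 mm.
Total developed length = 59580 + 10000 = 69580 mm.
= 69.58 m.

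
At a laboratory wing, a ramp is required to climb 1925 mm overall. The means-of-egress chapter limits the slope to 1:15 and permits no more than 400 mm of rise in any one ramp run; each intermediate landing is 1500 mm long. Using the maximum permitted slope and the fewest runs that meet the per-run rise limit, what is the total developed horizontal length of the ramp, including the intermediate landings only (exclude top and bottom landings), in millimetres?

⌈1925/400⌉ = 5 ramp runs. That means 4 intermediate landings.
Ramp run (horizontal) at 1:15: 1925 × 15 = 28875 mm.
4 intermediate landings contribute 4 × 1500 = 6000 mm.
Total developed length = 28875 + 6000 = 34875 mm.

34875 mm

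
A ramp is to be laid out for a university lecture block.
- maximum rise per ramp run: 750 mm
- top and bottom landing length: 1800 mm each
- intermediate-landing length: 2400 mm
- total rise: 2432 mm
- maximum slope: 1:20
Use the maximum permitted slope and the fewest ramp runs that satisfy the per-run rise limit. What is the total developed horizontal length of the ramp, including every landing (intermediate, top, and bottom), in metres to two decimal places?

2432 / 750 = 3.24, so 4 ramp runs are needed. That means 3 intermediate landings.
Ramp run (horizontal) at 1:20: 2432 × 20 = 48640 mm.
3 intermediate landings contribute 3 × 2400 = 7200 mm.
Top and bottom landings: 2 × 1800 = 3600 mm.
Total = 48640 + 7200 + 3600 = 59440 mm.
= 59.44 m.

59.44 m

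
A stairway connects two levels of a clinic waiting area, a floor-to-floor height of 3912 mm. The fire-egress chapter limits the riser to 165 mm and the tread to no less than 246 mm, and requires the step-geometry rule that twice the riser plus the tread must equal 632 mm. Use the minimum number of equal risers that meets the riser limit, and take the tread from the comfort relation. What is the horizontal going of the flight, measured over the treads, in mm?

3912 / 165 = 23.709 → round up to 24 risers.
R = 3912 ÷ 24 = 163 mm.
From 2R + T = 632: T = 632 − 326 = 306 mm.
Going = (24 − 1) × 306 = 7038 mm.

7038 mm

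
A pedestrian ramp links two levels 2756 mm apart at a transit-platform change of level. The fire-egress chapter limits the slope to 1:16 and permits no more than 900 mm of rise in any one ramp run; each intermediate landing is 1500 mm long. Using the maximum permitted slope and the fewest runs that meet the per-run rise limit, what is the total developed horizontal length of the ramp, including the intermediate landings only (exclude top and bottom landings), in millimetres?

48596 mm

⌈2756/900⌉ = 4 ramp runs. That means 3 intermediate landings.
Horizontal run for 2756 mm of rise at 1:16 is 2756 × 16 = 44096 mm.
Intermediate landings: 3 × 1500 = 4500 mm.
Developed length = 44096 + 4500 = 48596 mm.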